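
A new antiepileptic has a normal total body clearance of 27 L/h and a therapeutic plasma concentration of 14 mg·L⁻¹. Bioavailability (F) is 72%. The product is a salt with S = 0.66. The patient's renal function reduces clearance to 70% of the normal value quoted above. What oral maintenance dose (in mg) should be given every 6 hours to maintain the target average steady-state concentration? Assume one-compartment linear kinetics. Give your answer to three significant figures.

Patient clearance = 0.7 × 27.00 = 18.90 L/h
D = CL × Css × τ / F / S = 18.90 × 14 × 6 / 0.72 / 0.66 = 3341 mg

3340 mg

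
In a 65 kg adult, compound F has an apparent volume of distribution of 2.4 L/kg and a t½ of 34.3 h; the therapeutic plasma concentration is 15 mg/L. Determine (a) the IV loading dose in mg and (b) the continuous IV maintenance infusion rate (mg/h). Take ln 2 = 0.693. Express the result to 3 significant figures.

(a) 2340 mg; (b) 47.3 mg/h

Vd = 2.4 L/kg × 65 kg = 156.0 L
LD = Vd × C = 156.0 × 15 = 2340 mg
CL = 0.693 × Vd / t½ = 0.693 × 156.0 / 34.3 = 3.152 L/h
Infusion rate = CL × Css = 3.152 × 15 = 47.28 mg/h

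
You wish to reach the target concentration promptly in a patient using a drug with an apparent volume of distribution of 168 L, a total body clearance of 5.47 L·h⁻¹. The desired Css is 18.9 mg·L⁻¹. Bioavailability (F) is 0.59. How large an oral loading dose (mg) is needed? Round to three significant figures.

LD = Vd × C / F = 168.0 × 18.90 / 0.59 = 5382 mg

5380 mg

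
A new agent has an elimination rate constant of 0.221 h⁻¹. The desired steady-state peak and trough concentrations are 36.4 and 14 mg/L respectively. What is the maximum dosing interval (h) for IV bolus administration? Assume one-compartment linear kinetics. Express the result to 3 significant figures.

4.32 h

Between IV bolus doses, concentration decays as C = C₀·e^(−kτ), so C_peak/C_trough = e^(kτ).
τ_max = ln(C_peak/C_trough) / k = ln(36.4/14) / 0.2210 = 0.9555 / 0.2210 = 4.324 h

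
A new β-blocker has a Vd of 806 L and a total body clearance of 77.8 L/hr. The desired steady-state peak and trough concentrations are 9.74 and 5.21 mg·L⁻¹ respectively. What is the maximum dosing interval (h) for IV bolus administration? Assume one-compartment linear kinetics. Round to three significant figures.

k = CL / Vd = 77.80 / 806.0 = 0.09653 h⁻¹
Between IV bolus doses, concentration decays as C = C₀·e^(−kτ), so C_peak/C_trough = e^(kτ).
τ_max = ln(C_peak/C_trough) / k = ln(9.74/5.21) / 0.09653 = 0.6257 / 0.09653 = 6.482 h

6.48 h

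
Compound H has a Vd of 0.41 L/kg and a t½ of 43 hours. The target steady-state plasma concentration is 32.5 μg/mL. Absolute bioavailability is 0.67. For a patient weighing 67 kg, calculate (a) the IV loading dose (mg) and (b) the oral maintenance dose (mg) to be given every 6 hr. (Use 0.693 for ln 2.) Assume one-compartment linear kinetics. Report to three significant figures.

(a) 893 mg; (b) 129 mg

Vd = 0.41 L/kg × 67 kg = 27.47 L
LD = Vd × C = 27.47 × 32.5 = 892.8 mg
CL = 0.693 × Vd / t½ = 0.693 × 27.47 / 43 = 0.4427 L/h
D = CL × Css × τ / F = 0.4427 × 32.5 × 6 / 0.67 = 128.8 mg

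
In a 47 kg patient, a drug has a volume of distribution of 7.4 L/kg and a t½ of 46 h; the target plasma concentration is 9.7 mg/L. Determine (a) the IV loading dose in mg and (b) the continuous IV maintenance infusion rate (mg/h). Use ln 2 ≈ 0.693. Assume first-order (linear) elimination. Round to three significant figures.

(a) 3370 mg; (b) 50.8 mg/h

Vd(total) = 47 kg × 7.4 L/kg = 347.8 L
LD = Vd × C = 347.8 × 9.7 = 3374 mg
CL = 0.693 × Vd / t½ = 0.693 × 347.8 / 46 = 5.240 L/h
Infusion rate = CL × Css = 5.240 × 9.7 = 50.83 mg/h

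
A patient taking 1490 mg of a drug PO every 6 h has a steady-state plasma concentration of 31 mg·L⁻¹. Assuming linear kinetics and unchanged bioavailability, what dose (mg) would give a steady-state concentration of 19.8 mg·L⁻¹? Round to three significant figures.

For first-order elimination, Css ∝ F·D/(CL·τ); F and CL are unchanged, so Css ∝ D/τ.
D₂ = D₁ × (Css,target / Css,current) = 1490 × 19.8/31 = 951.7 mg

952 mg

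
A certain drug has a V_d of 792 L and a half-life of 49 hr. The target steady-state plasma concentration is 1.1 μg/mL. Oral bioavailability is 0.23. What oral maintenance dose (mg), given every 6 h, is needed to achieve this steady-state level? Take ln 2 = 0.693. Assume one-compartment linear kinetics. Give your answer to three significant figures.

321 mg

CL = 0.693 × Vd / t½ = 0.693 × 792.0 / 49 = 11.20 L/h
D = CL × Css × τ / F = 11.20 × 1.1 × 6 / 0.23 = 321.4 mg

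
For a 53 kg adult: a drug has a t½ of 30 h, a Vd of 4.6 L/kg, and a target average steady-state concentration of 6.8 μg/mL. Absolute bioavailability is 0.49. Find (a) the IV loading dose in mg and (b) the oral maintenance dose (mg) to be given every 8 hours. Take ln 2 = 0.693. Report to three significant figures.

(a) 1660 mg; (b) 625 mg

Vd(total) = 53 kg × 4.6 L/kg = 243.8 L
LD = Vd × C = 243.8 × 6.8 = 1658 mg
CL = 0.693 × Vd / t½ = 0.693 × 243.8 / 30 = 5.632 L/h
D = CL × Css × τ / F = 5.632 × 6.8 × 8 / 0.49 = 625.3 mg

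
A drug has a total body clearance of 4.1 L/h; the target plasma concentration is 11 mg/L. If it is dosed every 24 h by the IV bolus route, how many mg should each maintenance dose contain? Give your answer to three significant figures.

1080 mg

D = CL × Css × τ = 4.100 × 11 × 24 = 1082 mg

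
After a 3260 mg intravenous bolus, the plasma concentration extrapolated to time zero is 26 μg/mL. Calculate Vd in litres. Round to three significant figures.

Immediately after an IV bolus, C₀ = Dose / Vd, so Vd = Dose / C₀.
Vd = 3260 / 26 = 125.4 L

125 L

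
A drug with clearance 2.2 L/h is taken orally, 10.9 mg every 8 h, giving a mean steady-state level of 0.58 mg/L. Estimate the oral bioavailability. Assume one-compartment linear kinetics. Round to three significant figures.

0.937

F·D/τ = CL·Css at steady state → F = CL·Css·τ / D.
F = 2.2 × 0.58 × 8 / 10.9 = 0.937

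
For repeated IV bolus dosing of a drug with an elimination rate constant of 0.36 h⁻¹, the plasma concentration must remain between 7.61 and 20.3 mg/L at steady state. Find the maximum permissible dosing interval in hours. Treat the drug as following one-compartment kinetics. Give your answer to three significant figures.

Between IV bolus doses, concentration decays as C = C₀·e^(−kτ), so C_peak/C_trough = e^(kτ).
τ_max = ln(C_peak/C_trough) / k = ln(20.3/7.61) / 0.3600 = 0.9812 / 0.3600 = 2.726 h

2.73 h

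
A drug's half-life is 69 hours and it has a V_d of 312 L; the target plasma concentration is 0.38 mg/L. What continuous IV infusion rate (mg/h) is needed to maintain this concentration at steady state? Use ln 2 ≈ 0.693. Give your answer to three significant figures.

CL = ln 2 · Vd / t½ = 0.693 × 312.0 / 69 = 3.134 L/h
Infusion rate = CL × Css = 3.134 × 0.38 = 1.191 mg/h

1.19 mg/h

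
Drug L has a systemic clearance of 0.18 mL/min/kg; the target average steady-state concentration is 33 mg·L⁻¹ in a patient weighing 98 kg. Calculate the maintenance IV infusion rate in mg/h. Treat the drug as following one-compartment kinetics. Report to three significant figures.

34.9 mg/h

CL = 0.18 mL/min/kg × 98 kg = 17.64 mL/min = 17.64 × 60/1000 = 1.058 L/h
At steady state, infusion rate equals elimination rate: rate in = CL × Css.
Rate = CL × Css = 1.058 × 33 = 34.91 mg/h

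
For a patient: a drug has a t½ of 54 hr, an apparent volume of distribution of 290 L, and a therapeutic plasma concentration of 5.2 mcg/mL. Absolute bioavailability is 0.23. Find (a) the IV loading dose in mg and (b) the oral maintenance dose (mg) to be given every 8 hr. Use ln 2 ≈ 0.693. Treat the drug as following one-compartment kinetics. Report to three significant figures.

(a) 1510 mg; (b) 673 mg

LD = Vd × C = 290.0 × 5.2 = 1508 mg
CL = 0.693 × Vd / t½ = 0.693 × 290.0 / 54 = 3.722 L/h
D = CL × Css × τ / F = 3.722 × 5.2 × 8 / 0.23 = 673.2 mg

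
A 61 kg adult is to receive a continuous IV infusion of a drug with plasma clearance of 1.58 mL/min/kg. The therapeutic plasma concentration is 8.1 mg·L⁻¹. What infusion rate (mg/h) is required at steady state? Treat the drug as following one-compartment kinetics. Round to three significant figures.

46.8 mg/h

CL = 1.58 mL/min/kg × 61 kg = 96.38 mL/min = 96.38 × 60/1000 = 5.783 L/h
At steady state, infusion rate equals elimination rate: rate in = CL × Css.
Rate = CL × Css = 5.783 × 8.1 = 46.84 mg/h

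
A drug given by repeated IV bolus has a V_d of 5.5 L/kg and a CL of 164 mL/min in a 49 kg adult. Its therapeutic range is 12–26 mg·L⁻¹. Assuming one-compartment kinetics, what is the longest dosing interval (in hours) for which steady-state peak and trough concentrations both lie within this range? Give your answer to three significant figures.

21.2 h

Total Vd = 5.5 × 49 = 269.5 L
CL = 164 mL/min × 60/1000 = 9.840 L/h
k = CL / Vd = 9.840 / 269.5 = 0.03651 h⁻¹
Between IV bolus doses, concentration decays as C = C₀·e^(−kτ), so C_peak/C_trough = e^(kτ).
τ_max = ln(C_peak/C_trough) / k = ln(26/12) / 0.03651 = 0.7732 / 0.03651 = 21.18 h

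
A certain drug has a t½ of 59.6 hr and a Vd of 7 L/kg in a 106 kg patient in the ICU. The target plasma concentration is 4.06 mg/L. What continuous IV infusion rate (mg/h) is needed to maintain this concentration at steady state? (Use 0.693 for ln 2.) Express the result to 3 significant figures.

Total Vd = 7 × 106 = 742.0 L
CL = 0.693 × Vd / t½ = 0.693 × 742.0 / 59.6 = 8.628 L/h
Infusion rate = CL × Css = 8.628 × 4.06 = 35.03 mg/h

35.0 mg/h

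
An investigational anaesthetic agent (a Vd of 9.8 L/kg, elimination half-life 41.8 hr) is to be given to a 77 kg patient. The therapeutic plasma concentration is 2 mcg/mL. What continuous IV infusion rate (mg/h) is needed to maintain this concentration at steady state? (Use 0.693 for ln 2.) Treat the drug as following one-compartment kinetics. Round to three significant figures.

25.0 mg/h

Vd(total) = 77 kg × 9.8 L/kg = 754.6 L
CL = ln 2 · Vd / t½ = 0.693 × 754.6 / 41.8 = 12.51 L/h
Infusion rate = CL × Css = 12.51 × 2 = 25.02 mg/h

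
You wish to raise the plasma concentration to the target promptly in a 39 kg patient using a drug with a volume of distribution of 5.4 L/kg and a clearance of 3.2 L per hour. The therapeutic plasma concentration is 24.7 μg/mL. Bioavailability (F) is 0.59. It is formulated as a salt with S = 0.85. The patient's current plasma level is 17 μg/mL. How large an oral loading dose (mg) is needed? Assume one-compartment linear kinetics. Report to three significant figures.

3230 mg

Vd = 5.4 L/kg × 39 kg = 210.6 L
Concentration deficit ΔC = 24.7 − 17 = 7.700 mg/L
LD = Vd × ΔC / F / S = 210.6 × 7.700 / 0.59 / 0.85 = 3234 mg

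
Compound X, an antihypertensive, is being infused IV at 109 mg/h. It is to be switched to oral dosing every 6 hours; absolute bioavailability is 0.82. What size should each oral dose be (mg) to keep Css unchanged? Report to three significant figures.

To maintain the same Css, the systemic dosing rate must be unchanged: F·D/τ = infusion rate.
D = rate × τ / F = 109 × 6 / 0.82 = 797.6 mg

798 mg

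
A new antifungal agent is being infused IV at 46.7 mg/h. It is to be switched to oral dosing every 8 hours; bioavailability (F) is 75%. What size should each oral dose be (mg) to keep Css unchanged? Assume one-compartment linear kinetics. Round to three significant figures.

To maintain the same Css, the systemic dosing rate must be unchanged: F·D/τ = infusion rate.
D = rate × τ / F = 46.7 × 8 / 0.75 = 498.1 mg

498 mg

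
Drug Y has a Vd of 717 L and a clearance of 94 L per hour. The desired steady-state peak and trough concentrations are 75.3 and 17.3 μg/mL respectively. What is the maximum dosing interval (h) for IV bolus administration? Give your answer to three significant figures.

k = CL / Vd = 94.00 / 717.0 = 0.1311 h⁻¹
Between IV bolus doses, concentration decays as C = C₀·e^(−kτ), so C_peak/C_trough = e^(kτ).
τ_max = ln(C_peak/C_trough) / k = ln(75.3/17.3) / 0.1311 = 1.471 / 0.1311 = 11.22 h

11.2 h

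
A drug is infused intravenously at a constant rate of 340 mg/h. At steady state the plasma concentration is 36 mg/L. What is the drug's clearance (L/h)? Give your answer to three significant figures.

9.44 L/h

At steady state, infusion rate = CL × Css, so CL = rate / Css.
CL = 340 / 36 = 9.444 L/h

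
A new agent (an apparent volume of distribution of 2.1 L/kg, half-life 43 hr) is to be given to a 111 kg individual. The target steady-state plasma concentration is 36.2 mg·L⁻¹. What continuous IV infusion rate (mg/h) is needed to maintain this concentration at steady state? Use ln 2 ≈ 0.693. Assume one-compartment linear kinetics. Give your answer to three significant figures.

136 mg/h

Vd(total) = 111 kg × 2.1 L/kg = 233.1 L
k = 0.693/43 = 0.01612 h⁻¹, so CL = k·Vd = 0.01612 × 233.1 = 3.758 L/h
Infusion rate = CL × Css = 3.758 × 36.2 = 136.0 mg/h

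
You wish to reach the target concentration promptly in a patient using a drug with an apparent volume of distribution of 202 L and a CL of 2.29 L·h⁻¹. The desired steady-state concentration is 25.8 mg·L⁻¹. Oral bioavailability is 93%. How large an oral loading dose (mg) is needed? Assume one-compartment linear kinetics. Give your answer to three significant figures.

5600 mg

The loading dose fills Vd to the target concentration; clearance is irrelevant here.
LD = Vd × C / F = 202.0 × 25.80 / 0.93 = 5604 mg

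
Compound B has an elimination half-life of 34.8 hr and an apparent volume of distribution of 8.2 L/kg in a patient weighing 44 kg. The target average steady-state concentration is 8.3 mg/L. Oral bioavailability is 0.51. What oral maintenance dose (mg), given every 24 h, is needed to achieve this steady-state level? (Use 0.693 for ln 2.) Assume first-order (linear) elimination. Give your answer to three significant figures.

2810 mg

Vd(total) = 44 kg × 8.2 L/kg = 360.8 L
k = 0.693/34.8 = 0.01991 h⁻¹, so CL = k·Vd = 0.01991 × 360.8 = 7.184 L/h
D = CL × Css × τ / F = 7.184 × 8.3 × 24 / 0.51 = 2806 mg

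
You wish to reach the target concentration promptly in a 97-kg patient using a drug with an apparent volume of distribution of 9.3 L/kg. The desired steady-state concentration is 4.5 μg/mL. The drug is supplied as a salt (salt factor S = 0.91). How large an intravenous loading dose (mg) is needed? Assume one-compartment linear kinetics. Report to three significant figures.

4460 mg

Vd(total) = 97 kg × 9.3 L/kg = 902.1 L
The loading dose fills Vd to the target concentration.
LD = Vd × C / S = 902.1 × 4.500 / 0.91 = 4461 mg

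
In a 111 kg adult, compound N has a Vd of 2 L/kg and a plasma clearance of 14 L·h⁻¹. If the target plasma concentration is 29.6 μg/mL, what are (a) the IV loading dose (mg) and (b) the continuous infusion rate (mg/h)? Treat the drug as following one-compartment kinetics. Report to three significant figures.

Total Vd = 2 × 111 = 222.0 L
LD = Vd · C_target = 222.0 × 29.6 = 6571 mg
Maintenance infusion rate = CL × Css = 14.00 × 29.6 = 414.4 mg/h

(a) 6570 mg; (b) 414 mg/h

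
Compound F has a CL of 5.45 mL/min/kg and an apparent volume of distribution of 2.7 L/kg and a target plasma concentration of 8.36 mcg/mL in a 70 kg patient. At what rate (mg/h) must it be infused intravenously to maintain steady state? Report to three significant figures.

191 mg/h

CL = 5.45 mL/min/kg × 70 kg = 381.5 mL/min = 381.5 × 60/1000 = 22.89 L/h
Maintenance depends on clearance, not Vd — rate in must match rate out.
R₀ = 22.89 × 8.36 = 191.4 mg/h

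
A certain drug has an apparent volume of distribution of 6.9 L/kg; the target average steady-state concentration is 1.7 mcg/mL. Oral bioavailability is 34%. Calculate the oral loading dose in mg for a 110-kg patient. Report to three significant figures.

Total Vd = 6.9 × 110 = 759.0 L
The loading dose fills Vd to the target concentration.
LD = Vd × C / F = 759.0 × 1.700 / 0.34 = 3795 mg

3800 mg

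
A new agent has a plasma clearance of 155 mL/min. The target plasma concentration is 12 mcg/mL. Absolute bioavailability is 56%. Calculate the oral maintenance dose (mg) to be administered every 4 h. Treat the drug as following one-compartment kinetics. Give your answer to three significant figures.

Convert clearance: 155 mL/min × 60 min/h ÷ 1000 mL/L = 9.300 L/h
At steady state, dose per interval replaces the amount cleared in that interval: F·D/τ = CL·Css.
D = CL × Css × τ / F = 9.300 × 12 × 4 / 0.56 = 797.1 mg

797 mg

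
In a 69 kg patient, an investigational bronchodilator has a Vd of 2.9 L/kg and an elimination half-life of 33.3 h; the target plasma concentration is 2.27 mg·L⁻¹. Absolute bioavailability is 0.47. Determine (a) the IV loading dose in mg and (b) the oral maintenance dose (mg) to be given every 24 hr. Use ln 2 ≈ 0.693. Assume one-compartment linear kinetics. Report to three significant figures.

Vd = 2.9 L/kg × 69 kg = 200.1 L
LD = Vd × C = 200.1 × 2.27 = 454.2 mg
CL = 0.693 × Vd / t½ = 0.693 × 200.1 / 33.3 = 4.164 L/h
D = CL × Css × τ / F = 4.164 × 2.27 × 24 / 0.47 = 482.7 mg

(a) 454 mg; (b) 483 mg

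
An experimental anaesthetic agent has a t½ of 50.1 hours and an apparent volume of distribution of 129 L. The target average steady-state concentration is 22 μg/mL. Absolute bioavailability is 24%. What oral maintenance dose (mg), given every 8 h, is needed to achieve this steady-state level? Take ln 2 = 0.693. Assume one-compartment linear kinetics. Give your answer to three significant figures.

CL = 0.693 × Vd / t½ = 0.693 × 129.0 / 50.1 = 1.784 L/h
D = CL × Css × τ / F = 1.784 × 22 × 8 / 0.24 = 1308 mg

1310 mg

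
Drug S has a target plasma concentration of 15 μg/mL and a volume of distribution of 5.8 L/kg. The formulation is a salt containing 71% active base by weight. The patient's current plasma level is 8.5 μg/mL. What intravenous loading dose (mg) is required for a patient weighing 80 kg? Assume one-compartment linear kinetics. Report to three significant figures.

Vd(total) = 80 kg × 5.8 L/kg = 464.0 L
The loading dose fills Vd to the target concentration.
Concentration deficit ΔC = 15 − 8.5 = 6.500 mg/L
LD = Vd × ΔC / S = 464.0 × 6.500 / 0.71 = 4248 mg

4250 mg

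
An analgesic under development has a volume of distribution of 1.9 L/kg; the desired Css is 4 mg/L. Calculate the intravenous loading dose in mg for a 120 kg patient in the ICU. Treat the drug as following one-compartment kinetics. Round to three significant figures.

Total Vd = 1.9 × 120 = 228.0 L
LD = Vd × C = 228.0 × 4.000 = 912.0 mg

912 mg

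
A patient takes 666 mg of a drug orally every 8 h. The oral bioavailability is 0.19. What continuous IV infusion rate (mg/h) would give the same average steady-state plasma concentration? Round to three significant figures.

Equivalent systemic input: infusion rate = F·D/τ.
Rate = 0.19 × 666 / 8 = 15.82 mg/h

15.8 mg/h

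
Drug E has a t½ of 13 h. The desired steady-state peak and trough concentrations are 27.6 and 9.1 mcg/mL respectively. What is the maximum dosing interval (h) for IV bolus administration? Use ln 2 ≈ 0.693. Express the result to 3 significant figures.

k = 0.693 / t½ = 0.693 / 13 = 0.05331 h⁻¹
Between IV bolus doses, concentration decays as C = C₀·e^(−kτ), so C_peak/C_trough = e^(kτ).
τ_max = ln(C_peak/C_trough) / k = ln(27.6/9.1) / 0.05331 = 1.110 / 0.05331 = 20.82 h

20.8 h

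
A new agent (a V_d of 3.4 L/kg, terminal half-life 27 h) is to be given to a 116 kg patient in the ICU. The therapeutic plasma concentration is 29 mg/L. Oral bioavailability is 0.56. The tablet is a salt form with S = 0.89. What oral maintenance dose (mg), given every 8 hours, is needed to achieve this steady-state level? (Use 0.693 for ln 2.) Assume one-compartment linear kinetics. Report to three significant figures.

Total Vd = 3.4 × 116 = 394.4 L
k = 0.693/27 = 0.02567 h⁻¹, so CL = k·Vd = 0.02567 × 394.4 = 10.12 L/h
D = CL × Css × τ / F / S = 10.12 × 29 × 8 / 0.56 / 0.89 = 4711 mg

4710 mg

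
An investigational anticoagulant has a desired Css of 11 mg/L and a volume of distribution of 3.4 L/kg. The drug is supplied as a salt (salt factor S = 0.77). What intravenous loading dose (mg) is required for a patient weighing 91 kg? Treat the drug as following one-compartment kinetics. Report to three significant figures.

Vd(total) = 91 kg × 3.4 L/kg = 309.4 L
The loading dose fills Vd to the target concentration.
LD = Vd × C / S = 309.4 × 11.00 / 0.77 = 4420 mg

4420 mg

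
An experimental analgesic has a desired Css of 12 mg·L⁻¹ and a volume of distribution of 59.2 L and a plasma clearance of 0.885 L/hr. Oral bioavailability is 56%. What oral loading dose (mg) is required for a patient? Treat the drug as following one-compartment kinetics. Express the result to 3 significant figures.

1270 mg

LD = Vd × C / F = 59.20 × 12.00 / 0.56 = 1269 mg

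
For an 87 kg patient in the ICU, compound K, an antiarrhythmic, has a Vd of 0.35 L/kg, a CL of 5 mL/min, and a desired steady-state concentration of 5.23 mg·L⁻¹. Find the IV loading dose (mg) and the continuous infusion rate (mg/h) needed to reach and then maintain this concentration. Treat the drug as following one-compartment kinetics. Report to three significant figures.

(a) 159 mg; (b) 1.57 mg/h

Vd(total) = 87 kg × 0.35 L/kg = 30.45 L
Loading dose = Vd × C = 30.45 × 5.23 = 159.3 mg
Convert clearance: 5 mL/min × 60 min/h ÷ 1000 mL/L = 0.3000 L/h
Maintenance: replace elimination → rate = CL × Css = 0.3000 × 5.23 = 1.569 mg/h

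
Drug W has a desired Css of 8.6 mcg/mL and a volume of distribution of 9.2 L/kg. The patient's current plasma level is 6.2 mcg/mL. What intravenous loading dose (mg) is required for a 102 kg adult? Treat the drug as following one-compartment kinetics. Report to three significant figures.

2250 mg

Vd(total) = 102 kg × 9.2 L/kg = 938.4 L
Concentration deficit ΔC = 8.6 − 6.2 = 2.400 mg/L
LD = Vd × ΔC = 938.4 × 2.400 = 2252 mg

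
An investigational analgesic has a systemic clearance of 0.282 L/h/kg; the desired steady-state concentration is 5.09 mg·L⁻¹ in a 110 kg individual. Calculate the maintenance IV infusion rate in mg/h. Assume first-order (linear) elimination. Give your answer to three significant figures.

158 mg/h

CL = 0.282 L/h/kg × 110 kg = 31.02 L/h
Infusion rate = CL · Css = 31.02 L/h × 5.09 mg/L = 157.9 mg/h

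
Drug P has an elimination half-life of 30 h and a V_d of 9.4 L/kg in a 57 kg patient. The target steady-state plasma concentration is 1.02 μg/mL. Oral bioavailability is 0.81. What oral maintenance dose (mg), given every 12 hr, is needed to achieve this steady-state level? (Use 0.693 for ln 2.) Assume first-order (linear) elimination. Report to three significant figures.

Vd = 9.4 L/kg × 57 kg = 535.8 L
k = 0.693/30 = 0.02310 h⁻¹, so CL = k·Vd = 0.02310 × 535.8 = 12.38 L/h
D = CL × Css × τ / F = 12.38 × 1.02 × 12 / 0.81 = 187.1 mg

187 mg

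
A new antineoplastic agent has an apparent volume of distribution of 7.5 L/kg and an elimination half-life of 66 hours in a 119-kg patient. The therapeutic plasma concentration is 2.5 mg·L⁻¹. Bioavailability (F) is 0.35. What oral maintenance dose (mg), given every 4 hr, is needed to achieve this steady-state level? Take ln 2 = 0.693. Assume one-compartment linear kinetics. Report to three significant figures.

Vd(total) = 119 kg × 7.5 L/kg = 892.5 L
k = 0.693/66 = 0.01050 h⁻¹, so CL = k·Vd = 0.01050 × 892.5 = 9.371 L/h
D = CL × Css × τ / F = 9.371 × 2.5 × 4 / 0.35 = 267.7 mg

268 mg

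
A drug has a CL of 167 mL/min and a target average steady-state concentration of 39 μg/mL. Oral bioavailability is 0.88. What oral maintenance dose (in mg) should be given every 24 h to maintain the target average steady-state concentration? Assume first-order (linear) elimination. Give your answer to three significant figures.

CL = 167 mL/min = 167 × 0.06 = 10.02 L/h
D = CL × Css × τ / F = 10.02 × 39 × 24 / 0.88 = 10660 mg

10700 mg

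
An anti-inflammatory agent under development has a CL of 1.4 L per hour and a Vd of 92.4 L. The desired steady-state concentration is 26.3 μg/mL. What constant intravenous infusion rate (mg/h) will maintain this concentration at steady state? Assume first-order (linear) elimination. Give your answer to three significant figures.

36.8 mg/h

Infusion rate = CL · Css = 1.400 L/h × 26.3 mg/L = 36.82 mg/h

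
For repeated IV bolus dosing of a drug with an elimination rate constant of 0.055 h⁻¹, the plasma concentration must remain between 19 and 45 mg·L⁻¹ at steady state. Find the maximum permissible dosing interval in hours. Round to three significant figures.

15.7 h

Between IV bolus doses, concentration decays as C = C₀·e^(−kτ), so C_peak/C_trough = e^(kτ).
τ_max = ln(C_peak/C_trough) / k = ln(45/19) / 0.05500 = 0.8622 / 0.05500 = 15.68 h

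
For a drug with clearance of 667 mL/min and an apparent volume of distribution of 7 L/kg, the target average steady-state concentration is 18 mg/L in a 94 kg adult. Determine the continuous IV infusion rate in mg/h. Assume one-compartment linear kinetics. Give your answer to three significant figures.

Convert clearance: 667 mL/min × 60 min/h ÷ 1000 mL/L = 40.02 L/h
At steady state, infusion rate equals elimination rate: rate in = CL × Css.
Rate = CL × Css = 40.02 × 18 = 720.4 mg/h

720 mg/h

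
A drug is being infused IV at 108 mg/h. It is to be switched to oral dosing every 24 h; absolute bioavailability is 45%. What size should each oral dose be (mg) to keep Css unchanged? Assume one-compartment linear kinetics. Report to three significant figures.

To maintain the same Css, the systemic dosing rate must be unchanged: F·D/τ = infusion rate.
D = rate × τ / F = 108 × 24 / 0.45 = 5760 mg

5760 mg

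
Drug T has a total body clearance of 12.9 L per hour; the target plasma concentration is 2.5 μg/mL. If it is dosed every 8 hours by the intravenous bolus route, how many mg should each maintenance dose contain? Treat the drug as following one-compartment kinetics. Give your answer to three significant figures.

D = CL × Css × τ = 12.90 × 2.5 × 8 = 258.0 mg

258 mg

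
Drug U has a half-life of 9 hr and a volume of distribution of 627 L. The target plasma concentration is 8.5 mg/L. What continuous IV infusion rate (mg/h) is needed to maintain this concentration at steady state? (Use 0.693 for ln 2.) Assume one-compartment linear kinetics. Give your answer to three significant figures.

410 mg/h

k = 0.693/9 = 0.07700 h⁻¹, so CL = k·Vd = 0.07700 × 627.0 = 48.28 L/h
Infusion rate = CL × Css = 48.28 × 8.5 = 410.4 mg/h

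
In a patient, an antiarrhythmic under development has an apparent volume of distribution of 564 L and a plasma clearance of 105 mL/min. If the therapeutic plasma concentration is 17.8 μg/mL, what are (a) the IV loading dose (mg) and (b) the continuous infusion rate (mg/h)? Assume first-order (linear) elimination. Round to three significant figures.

Loading dose = Vd × C = 564.0 × 17.8 = 10040 mg
Convert clearance: 105 mL/min × 60 min/h ÷ 1000 mL/L = 6.300 L/h
Maintenance infusion rate = CL × Css = 6.300 × 17.8 = 112.1 mg/h

(a) 10000 mg; (b) 112 mg/h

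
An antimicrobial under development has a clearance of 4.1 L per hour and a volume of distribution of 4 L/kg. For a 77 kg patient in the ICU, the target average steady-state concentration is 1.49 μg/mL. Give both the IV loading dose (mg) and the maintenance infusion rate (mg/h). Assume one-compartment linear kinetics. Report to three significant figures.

(a) 459 mg; (b) 6.11 mg/h

Vd = 4 L/kg × 77 kg = 308.0 L
Loading: fill Vd to C_target → 308.0 L × 1.49 mg/L = 458.9 mg
Maintenance infusion rate = CL × Css = 4.100 × 1.49 = 6.109 mg/h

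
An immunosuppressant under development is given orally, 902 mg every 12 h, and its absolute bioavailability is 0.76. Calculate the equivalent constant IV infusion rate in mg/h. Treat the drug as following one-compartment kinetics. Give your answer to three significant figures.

57.1 mg/h

Equivalent systemic input: infusion rate = F·D/τ.
Rate = 0.76 × 902 / 12 = 57.13 mg/h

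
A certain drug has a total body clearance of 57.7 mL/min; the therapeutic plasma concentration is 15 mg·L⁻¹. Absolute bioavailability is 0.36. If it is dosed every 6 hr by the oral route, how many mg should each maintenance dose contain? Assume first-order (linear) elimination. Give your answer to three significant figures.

866 mg

CL = 57.7 mL/min × 60/1000 = 3.462 L/h
D = CL × Css × τ / F = 3.462 × 15 × 6 / 0.36 = 865.5 mg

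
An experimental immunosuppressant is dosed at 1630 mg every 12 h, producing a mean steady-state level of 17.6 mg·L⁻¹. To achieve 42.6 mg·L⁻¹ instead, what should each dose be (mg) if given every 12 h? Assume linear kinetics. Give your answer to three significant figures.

3950 mg

With linear kinetics, Css is proportional to dose rate (D/τ) at fixed clearance.
D₂ = D₁ × (Css,target / Css,current) = 1630 × 42.6/17.6 = 3945 mg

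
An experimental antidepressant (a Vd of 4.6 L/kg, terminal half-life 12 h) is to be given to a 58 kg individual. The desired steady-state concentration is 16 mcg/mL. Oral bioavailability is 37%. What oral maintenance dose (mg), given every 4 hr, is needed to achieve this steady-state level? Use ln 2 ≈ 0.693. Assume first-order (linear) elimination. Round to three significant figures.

Vd(total) = 58 kg × 4.6 L/kg = 266.8 L
k = 0.693/12 = 0.05775 h⁻¹, so CL = k·Vd = 0.05775 × 266.8 = 15.41 L/h
D = CL × Css × τ / F = 15.41 × 16 × 4 / 0.37 = 2666 mg

2670 mg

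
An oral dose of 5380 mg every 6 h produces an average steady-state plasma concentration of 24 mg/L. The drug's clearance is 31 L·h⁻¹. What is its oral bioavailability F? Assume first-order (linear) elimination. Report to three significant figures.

0.830

F·D/τ = CL·Css at steady state → F = CL·Css·τ / D.
F = 31 × 24 × 6 / 5380 = 0.830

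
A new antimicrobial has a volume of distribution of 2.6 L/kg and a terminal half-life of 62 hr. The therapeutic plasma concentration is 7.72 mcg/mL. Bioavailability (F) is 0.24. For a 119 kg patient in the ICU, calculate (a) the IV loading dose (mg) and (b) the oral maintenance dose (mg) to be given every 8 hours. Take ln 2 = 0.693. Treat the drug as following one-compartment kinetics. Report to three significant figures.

Vd = 2.6 L/kg × 119 kg = 309.4 L
LD = Vd × C = 309.4 × 7.72 = 2389 mg
CL = 0.693 × Vd / t½ = 0.693 × 309.4 / 62 = 3.458 L/h
D = CL × Css × τ / F = 3.458 × 7.72 × 8 / 0.24 = 889.9 mg

(a) 2390 mg; (b) 890 mg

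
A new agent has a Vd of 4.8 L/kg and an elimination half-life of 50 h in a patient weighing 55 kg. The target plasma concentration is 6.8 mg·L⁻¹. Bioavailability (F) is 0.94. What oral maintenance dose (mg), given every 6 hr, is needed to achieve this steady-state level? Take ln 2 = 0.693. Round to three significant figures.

Vd(total) = 55 kg × 4.8 L/kg = 264.0 L
CL = ln 2 · Vd / t½ = 0.693 × 264.0 / 50 = 3.659 L/h
D = CL × Css × τ / F = 3.659 × 6.8 × 6 / 0.94 = 158.8 mg

159 mg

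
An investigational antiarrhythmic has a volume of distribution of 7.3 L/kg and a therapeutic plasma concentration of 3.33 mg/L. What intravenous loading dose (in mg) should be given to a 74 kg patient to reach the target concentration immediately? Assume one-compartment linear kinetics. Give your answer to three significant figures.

1800 mg

Vd(total) = 74 kg × 7.3 L/kg = 540.2 L
LD = Vd × C = 540.2 × 3.330 = 1799 mg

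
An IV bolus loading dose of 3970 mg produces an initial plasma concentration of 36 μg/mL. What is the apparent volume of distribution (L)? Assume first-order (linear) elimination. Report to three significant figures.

Immediately after an IV bolus, C₀ = Dose / Vd, so Vd = Dose / C₀.
Vd = 3970 / 36 = 110.3 L

110 L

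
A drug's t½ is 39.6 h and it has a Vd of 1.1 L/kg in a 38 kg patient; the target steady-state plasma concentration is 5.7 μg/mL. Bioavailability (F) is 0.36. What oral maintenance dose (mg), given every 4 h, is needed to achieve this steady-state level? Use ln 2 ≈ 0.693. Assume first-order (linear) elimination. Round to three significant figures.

Vd(total) = 38 kg × 1.1 L/kg = 41.80 L
CL = 0.693 × Vd / t½ = 0.693 × 41.80 / 39.6 = 0.7315 L/h
D = CL × Css × τ / F = 0.7315 × 5.7 × 4 / 0.36 = 46.33 mg

46.3 mg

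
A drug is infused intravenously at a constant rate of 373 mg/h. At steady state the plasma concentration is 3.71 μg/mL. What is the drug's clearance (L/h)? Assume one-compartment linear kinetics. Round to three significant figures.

At steady state, infusion rate = CL × Css, so CL = rate / Css.
CL = 373 / 3.71 = 100.5 L/h

101 L/h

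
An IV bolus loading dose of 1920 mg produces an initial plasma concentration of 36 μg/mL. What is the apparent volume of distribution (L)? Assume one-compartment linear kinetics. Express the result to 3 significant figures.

Immediately after an IV bolus, C₀ = Dose / Vd, so Vd = Dose / C₀.
Vd = 1920 / 36 = 53.33 L

53.3 L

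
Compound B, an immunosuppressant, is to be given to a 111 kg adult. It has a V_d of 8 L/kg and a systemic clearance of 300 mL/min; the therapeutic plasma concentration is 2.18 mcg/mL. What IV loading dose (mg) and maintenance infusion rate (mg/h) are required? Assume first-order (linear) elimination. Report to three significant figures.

(a) 1940 mg; (b) 39.2 mg/h

Vd = 8 L/kg × 111 kg = 888.0 L
LD = Vd · C_target = 888.0 × 2.18 = 1936 mg
CL = 300 mL/min × 60/1000 = 18.00 L/h
Infusion rate = 18.00 L/h × 2.18 mg/L = 39.24 mg/h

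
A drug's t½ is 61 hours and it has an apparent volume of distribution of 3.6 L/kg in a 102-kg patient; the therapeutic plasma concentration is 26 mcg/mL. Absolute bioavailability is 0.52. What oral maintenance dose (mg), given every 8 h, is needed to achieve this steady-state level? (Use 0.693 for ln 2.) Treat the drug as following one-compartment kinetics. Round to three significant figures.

1670 mg

Total Vd = 3.6 × 102 = 367.2 L
CL = 0.693 × Vd / t½ = 0.693 × 367.2 / 61 = 4.172 L/h
D = CL × Css × τ / F = 4.172 × 26 × 8 / 0.52 = 1669 mg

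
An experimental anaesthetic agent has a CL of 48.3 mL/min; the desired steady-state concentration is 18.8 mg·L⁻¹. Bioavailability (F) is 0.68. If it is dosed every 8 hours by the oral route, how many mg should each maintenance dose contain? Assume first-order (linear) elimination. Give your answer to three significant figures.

Convert clearance: 48.3 mL/min × 60 min/h ÷ 1000 mL/L = 2.898 L/h
D = CL × Css × τ / F = 2.898 × 18.8 × 8 / 0.68 = 641.0 mg

641 mg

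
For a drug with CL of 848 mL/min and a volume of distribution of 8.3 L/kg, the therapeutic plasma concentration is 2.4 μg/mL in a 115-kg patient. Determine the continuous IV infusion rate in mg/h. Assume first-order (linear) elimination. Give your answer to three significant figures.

CL = 848 mL/min = 848 × 0.06 = 50.88 L/h
R₀ = 50.88 × 2.4 = 122.1 mg/h

122 mg/h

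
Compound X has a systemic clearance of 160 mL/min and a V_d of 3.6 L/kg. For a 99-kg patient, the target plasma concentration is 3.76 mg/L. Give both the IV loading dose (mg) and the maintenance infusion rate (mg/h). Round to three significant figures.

Vd(total) = 99 kg × 3.6 L/kg = 356.4 L
LD = Vd · C_target = 356.4 × 3.76 = 1340 mg
CL = 160 mL/min = 160 × 0.06 = 9.600 L/h
Infusion rate = 9.600 L/h × 3.76 mg/L = 36.10 mg/h

(a) 1340 mg; (b) 36.1 mg/h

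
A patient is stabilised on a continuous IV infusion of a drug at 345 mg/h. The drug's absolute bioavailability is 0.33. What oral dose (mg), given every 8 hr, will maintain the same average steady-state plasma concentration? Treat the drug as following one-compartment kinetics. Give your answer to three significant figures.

8360 mg

To maintain the same Css, the systemic dosing rate must be unchanged: F·D/τ = infusion rate.
D = rate × τ / F = 345 × 8 / 0.33 = 8364 mg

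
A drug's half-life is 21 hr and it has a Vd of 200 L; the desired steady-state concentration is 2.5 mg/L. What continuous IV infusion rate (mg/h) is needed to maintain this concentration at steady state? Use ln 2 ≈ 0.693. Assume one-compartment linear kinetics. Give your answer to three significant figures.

CL = 0.693 × Vd / t½ = 0.693 × 200.0 / 21 = 6.600 L/h
Infusion rate = CL × Css = 6.600 × 2.5 = 16.50 mg/h

16.5 mg/h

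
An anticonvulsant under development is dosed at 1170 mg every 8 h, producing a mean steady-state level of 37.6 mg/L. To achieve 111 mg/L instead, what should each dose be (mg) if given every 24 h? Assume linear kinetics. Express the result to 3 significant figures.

For first-order elimination, Css ∝ F·D/(CL·τ); F and CL are unchanged, so Css ∝ D/τ.
D₂ = D₁ × (Css,target / Css,current) × (τ₂/τ₁) = 1170 × (111/37.6) × (24/8) = 10360 mg

10400 mg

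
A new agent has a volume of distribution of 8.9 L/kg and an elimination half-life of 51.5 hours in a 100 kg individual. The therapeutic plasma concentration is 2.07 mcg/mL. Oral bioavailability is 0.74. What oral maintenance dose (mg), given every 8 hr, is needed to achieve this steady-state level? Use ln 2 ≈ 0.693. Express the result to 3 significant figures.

Vd(total) = 100 kg × 8.9 L/kg = 890.0 L
CL = 0.693 × Vd / t½ = 0.693 × 890.0 / 51.5 = 11.98 L/h
D = CL × Css × τ / F = 11.98 × 2.07 × 8 / 0.74 = 268.1 mg

268 mg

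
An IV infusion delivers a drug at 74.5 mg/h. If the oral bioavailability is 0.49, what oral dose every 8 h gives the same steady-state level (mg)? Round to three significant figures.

1220 mg

To maintain the same Css, the systemic dosing rate must be unchanged: F·D/τ = infusion rate.
D = rate × τ / F = 74.5 × 8 / 0.49 = 1216 mg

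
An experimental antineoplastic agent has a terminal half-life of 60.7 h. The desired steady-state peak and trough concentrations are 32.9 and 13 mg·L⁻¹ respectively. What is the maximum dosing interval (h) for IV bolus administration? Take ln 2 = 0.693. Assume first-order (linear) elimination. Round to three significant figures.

k = 0.693 / t½ = 0.693 / 60.7 = 0.01142 h⁻¹
Between IV bolus doses, concentration decays as C = C₀·e^(−kτ), so C_peak/C_trough = e^(kτ).
τ_max = ln(C_peak/C_trough) / k = ln(32.9/13) / 0.01142 = 0.9285 / 0.01142 = 81.30 h

81.3 h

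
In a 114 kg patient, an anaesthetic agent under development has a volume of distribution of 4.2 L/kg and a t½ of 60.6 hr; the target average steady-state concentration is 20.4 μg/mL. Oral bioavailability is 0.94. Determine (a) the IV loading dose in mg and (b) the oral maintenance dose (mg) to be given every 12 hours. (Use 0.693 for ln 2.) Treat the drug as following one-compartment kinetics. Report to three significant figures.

Total Vd = 4.2 × 114 = 478.8 L
LD = Vd × C = 478.8 × 20.4 = 9768 mg
CL = 0.693 × Vd / t½ = 0.693 × 478.8 / 60.6 = 5.475 L/h
D = CL × Css × τ / F = 5.475 × 20.4 × 12 / 0.94 = 1426 mg

(a) 9770 mg; (b) 1430 mg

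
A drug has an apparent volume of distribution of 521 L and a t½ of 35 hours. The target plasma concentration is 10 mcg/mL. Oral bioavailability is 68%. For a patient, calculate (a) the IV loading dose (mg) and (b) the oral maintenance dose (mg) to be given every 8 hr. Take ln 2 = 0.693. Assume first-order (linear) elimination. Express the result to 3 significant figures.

LD = Vd × C = 521.0 × 10 = 5210 mg
CL = 0.693 × Vd / t½ = 0.693 × 521.0 / 35 = 10.32 L/h
D = CL × Css × τ / F = 10.32 × 10 × 8 / 0.68 = 1214 mg

(a) 5210 mg; (b) 1210 mg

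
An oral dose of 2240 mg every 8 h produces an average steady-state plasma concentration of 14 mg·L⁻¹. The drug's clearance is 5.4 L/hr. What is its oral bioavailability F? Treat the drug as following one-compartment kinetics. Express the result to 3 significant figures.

0.270

F·D/τ = CL·Css at steady state → F = CL·Css·τ / D.
F = 5.4 × 14 × 8 / 2240 = 0.270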